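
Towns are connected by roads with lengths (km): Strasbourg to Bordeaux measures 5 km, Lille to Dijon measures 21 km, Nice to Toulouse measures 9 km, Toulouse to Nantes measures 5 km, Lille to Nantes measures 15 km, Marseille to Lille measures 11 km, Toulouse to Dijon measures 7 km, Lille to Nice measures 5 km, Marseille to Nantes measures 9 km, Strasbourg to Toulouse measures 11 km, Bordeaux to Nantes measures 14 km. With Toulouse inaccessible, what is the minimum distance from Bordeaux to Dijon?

50

Routes from Bordeaux to Dijon avoiding Toulouse:
Bordeaux - Nantes - Lille - Dijon: 14 + 15 + 21 = 50
Bordeaux - Nantes - Marseille - Lille - Dijon: 14 + 9 + 11 + 21 = 55
The minimum is 50 km.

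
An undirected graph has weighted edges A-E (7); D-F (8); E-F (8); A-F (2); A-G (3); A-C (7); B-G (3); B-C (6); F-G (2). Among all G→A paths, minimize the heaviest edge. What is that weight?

Paths from G to A:
G→F→E→A: max(2, 8, 7) = 8
G→A: max(3) = 3
G→F→A: max(2, 2) = 2
G→B→C→A: max(3, 6, 7) = 7
The minimum achievable maximum is 2.

2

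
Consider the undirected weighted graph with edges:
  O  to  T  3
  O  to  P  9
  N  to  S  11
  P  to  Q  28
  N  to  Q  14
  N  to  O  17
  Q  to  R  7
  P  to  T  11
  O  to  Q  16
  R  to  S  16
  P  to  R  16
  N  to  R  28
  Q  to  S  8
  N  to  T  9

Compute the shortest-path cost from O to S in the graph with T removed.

24

Comparing a few candidate routes:
O-Q-R-S: 16 + 7 + 16 = 39
O-N-Q-S: 17 + 14 + 8 = 39
O-P-R-Q-S: 9 + 16 + 7 + 8 = 40
O-Q-S: 16 + 8 = 24
O-N-S: 17 + 11 = 28
O-P-R-S: 9 + 16 + 16 = 41
Best route has total 24.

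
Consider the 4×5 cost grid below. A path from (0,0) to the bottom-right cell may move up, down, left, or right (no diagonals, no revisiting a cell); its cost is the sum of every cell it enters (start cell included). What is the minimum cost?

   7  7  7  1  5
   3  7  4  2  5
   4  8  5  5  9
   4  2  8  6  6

40

Take r0c0 -> r1c0 -> r1c1 -> r1c2 -> r1c3 -> r2c3 -> r3c3 -> r3c4 for a total of 7 + 3 + 7 + 4 + 2 + 5 + 6 + 6 = 40.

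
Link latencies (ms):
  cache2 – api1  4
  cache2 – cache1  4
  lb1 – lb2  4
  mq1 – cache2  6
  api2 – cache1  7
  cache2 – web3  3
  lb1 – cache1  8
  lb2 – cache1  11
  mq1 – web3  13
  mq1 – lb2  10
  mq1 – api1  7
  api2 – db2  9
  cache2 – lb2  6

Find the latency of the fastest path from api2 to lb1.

15

Checking several routes:
api2→cache1→lb1: 7 + 8 = 15
api2→cache1→cache2→mq1→lb2→lb1: 7 + 4 + 6 + 10 + 4 = 31
api2→cache1→lb2→lb1: 7 + 11 + 4 = 22
api2→cache1→cache2→lb2→lb1: 7 + 4 + 6 + 4 = 21
api2→cache1→cache2→api1→mq1→lb2→lb1: 7 + 4 + 4 + 7 + 10 + 4 = 36
Shortest: 15 ms.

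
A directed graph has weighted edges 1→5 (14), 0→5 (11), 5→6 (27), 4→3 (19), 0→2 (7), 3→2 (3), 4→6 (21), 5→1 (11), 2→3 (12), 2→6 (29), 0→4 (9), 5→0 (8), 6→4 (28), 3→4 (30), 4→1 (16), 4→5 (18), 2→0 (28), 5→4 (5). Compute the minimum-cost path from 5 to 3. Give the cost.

Candidate routes:
5 → 0 → 2 → 6 → 4 → 3: 8 + 7 + 29 + 28 + 19 = 91
5 → 0 → 4 → 3: 8 + 9 + 19 = 36
5 → 4 → 3: 5 + 19 = 24
5 → 6 → 4 → 3: 27 + 28 + 19 = 74
5 → 0 → 2 → 3: 8 + 7 + 12 = 27
Best route has total 24.

24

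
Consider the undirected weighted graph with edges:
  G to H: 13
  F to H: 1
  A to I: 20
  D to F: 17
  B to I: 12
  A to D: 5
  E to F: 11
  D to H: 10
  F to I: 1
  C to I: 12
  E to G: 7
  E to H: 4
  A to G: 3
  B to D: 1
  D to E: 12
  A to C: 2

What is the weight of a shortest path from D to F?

11

Some routes from D to F:
D - H - F: 10 + 1 = 11
D - E - H - F: 12 + 4 + 1 = 17
D - B - I - F: 1 + 12 + 1 = 14
D - A - G - E - H - F: 5 + 3 + 7 + 4 + 1 = 20
D - F: 17
Best route has total 11.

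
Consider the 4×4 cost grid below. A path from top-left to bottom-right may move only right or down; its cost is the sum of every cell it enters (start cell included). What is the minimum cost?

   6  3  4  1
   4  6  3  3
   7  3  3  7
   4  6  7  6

Cheapest: (0,0) -> (0,1) -> (0,2) -> (0,3) -> (1,3) -> (2,3) -> (3,3)
  6 + 3 + 4 + 1 + 3 + 7 + 6 = 30

30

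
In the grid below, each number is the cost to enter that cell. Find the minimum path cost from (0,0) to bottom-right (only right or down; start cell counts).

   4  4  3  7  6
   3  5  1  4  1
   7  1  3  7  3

20

Take (0,0) → (0,1) → (0,2) → (1,2) → (1,3) → (1,4) → (2,4) for a total of 4 + 4 + 3 + 1 + 4 + 1 + 3 = 20.
(Top row then right column would cost 28.)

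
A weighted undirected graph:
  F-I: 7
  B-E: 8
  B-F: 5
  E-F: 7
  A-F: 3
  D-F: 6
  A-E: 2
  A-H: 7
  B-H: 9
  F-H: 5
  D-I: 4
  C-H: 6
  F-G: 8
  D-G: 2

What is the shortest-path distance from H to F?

A few of the H→F routes:
H→F: 5
H→A→F: 7 + 3 = 10
H→A→E→F: 7 + 2 + 7 = 16
H→B→F: 9 + 5 = 14
Best route has total 5.

5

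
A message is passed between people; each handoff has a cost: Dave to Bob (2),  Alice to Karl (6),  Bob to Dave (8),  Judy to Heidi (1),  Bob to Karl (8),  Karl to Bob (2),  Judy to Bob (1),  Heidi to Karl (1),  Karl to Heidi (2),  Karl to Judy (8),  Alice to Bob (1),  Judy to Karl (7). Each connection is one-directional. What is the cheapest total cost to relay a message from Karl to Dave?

10

Candidate routes:
Karl - Judy - Bob - Dave: 8 + 1 + 8 = 17
Karl - Bob - Dave: 2 + 8 = 10
The minimum is 10.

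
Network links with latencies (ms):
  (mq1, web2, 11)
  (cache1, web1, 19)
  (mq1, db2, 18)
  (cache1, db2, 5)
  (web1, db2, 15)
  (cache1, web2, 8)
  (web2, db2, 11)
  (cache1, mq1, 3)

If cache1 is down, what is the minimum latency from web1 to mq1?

Candidate routes:
web1→db2→web2→mq1: 15 + 11 + 11 = 37
web1→db2→mq1: 15 + 18 = 33
The minimum is 33 ms.

33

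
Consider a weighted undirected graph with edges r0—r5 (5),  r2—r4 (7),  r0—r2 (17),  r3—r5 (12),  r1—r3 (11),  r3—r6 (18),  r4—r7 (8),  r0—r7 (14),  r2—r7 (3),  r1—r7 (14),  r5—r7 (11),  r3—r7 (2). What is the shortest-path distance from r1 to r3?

Checking several routes:
r1→r3: 11
r1→r7→r3: 14 + 2 = 16
r1→r7→r5→r3: 14 + 11 + 12 = 37
The minimum is 11.

11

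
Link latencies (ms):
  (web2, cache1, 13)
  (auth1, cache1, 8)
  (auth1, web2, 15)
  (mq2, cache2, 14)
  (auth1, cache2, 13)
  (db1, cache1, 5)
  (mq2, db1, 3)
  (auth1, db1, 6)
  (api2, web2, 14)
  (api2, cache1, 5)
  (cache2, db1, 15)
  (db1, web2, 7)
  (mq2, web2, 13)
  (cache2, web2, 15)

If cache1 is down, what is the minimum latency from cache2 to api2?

A few of the cache2→api2 routes:
cache2-mq2-web2-api2: 14 + 13 + 14 = 41
cache2-mq2-db1-web2-api2: 14 + 3 + 7 + 14 = 38
cache2-db1-web2-api2: 15 + 7 + 14 = 36
cache2-web2-api2: 15 + 14 = 29
cache2-auth1-db1-web2-api2: 13 + 6 + 7 + 14 = 40
Best route has total 29 ms.

29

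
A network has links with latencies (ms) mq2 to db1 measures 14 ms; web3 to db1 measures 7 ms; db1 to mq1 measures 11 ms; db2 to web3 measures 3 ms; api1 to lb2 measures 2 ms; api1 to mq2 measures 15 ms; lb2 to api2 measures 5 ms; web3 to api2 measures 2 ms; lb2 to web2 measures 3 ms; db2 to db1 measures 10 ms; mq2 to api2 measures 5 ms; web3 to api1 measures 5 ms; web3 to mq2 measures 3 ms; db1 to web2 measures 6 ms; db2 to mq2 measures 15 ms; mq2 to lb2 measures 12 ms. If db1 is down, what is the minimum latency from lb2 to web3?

7

Checking several routes:
lb2-api2-mq2-web3: 5 + 5 + 3 = 13
lb2-api2-web3: 5 + 2 = 7
lb2-api1-web3: 2 + 5 = 7
lb2-mq2-api2-web3: 12 + 5 + 2 = 19
lb2-mq2-web3: 12 + 3 = 15
The minimum is 7 ms.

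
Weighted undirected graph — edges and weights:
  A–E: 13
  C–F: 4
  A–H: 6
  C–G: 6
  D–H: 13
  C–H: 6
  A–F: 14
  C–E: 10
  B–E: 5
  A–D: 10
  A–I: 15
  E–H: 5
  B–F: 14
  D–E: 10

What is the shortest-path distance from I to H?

21

Comparing a few candidate routes:
I → A → D → H: 15 + 10 + 13 = 38
I → A → D → E → H: 15 + 10 + 10 + 5 = 40
I → A → F → C → H: 15 + 14 + 4 + 6 = 39
I → A → H: 15 + 6 = 21
I → A → E → H: 15 + 13 + 5 = 33
Best route has total 21.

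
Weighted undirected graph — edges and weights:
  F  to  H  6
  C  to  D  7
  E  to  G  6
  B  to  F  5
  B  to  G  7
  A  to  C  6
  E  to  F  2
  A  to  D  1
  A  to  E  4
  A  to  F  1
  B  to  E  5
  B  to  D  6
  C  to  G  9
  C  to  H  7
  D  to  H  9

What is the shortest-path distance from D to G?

10

Some routes from D to G:
D→A→F→E→G: 1 + 1 + 2 + 6 = 10
D→A→E→G: 1 + 4 + 6 = 11
D→A→F→B→G: 1 + 1 + 5 + 7 = 14
D→B→G: 6 + 7 = 13
The minimum is 10.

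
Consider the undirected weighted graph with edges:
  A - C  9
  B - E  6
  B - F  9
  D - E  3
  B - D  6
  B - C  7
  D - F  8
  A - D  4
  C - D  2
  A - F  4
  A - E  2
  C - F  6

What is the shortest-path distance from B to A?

A few of the B→A routes:
B - E - A: 6 + 2 = 8
B - D - A: 6 + 4 = 10
B - D - E - A: 6 + 3 + 2 = 11
The minimum is 8.

8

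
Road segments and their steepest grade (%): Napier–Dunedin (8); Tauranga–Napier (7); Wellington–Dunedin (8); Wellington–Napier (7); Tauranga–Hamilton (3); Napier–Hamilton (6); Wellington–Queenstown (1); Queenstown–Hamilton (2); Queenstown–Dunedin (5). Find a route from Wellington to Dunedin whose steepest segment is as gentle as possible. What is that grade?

Checking several routes:
Wellington -> Napier -> Tauranga -> Hamilton -> Queenstown -> Dunedin: max(7, 7, 3, 2, 5) = 7
Wellington -> Queenstown -> Dunedin: max(1, 5) = 5
Wellington -> Napier -> Hamilton -> Queenstown -> Dunedin: max(7, 6, 2, 5) = 7
Wellington -> Dunedin: max(8) = 8
Wellington -> Queenstown -> Hamilton -> Tauranga -> Napier -> Dunedin: max(1, 2, 3, 7, 8) = 8
Wellington -> Queenstown -> Hamilton -> Napier -> Dunedin: max(1, 2, 6, 8) = 8
Smallest bottleneck: 5%.

5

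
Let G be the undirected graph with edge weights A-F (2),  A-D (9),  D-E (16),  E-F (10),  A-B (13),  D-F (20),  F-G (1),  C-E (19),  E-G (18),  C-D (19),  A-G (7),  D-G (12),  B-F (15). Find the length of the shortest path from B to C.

41

A few of the B→C routes:
B - A - F - G - D - C: 13 + 2 + 1 + 12 + 19 = 47
B - F - E - C: 15 + 10 + 19 = 44
B - A - D - C: 13 + 9 + 19 = 41
B - F - A - D - C: 15 + 2 + 9 + 19 = 45
B - A - F - E - C: 13 + 2 + 10 + 19 = 44
Best route has total 41.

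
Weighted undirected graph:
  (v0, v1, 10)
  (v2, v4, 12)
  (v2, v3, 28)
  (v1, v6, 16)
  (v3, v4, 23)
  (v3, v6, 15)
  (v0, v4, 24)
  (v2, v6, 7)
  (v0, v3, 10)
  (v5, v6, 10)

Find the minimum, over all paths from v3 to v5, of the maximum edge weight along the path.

Comparing a few candidate routes:
v3→v0→v1→v6→v5: max(10, 10, 16, 10) = 16
v3→v6→v5: max(15, 10) = 15
v3→v4→v2→v6→v5: max(23, 12, 7, 10) = 23
Best route has worst link 15.

15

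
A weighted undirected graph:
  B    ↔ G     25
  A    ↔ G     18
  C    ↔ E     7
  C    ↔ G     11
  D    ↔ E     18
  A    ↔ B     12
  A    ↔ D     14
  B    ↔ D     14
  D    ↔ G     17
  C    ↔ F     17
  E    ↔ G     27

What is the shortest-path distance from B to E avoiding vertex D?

43

Checking several routes:
B -> A -> G -> C -> E: 12 + 18 + 11 + 7 = 48
B -> G -> E: 25 + 27 = 52
B -> G -> C -> E: 25 + 11 + 7 = 43
Shortest: 43.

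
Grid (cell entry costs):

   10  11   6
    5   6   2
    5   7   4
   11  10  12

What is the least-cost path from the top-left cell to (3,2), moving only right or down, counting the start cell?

39

Take [0,0] -> [1,0] -> [1,1] -> [1,2] -> [2,2] -> [3,2] for a total of 10 + 5 + 6 + 2 + 4 + 12 = 39.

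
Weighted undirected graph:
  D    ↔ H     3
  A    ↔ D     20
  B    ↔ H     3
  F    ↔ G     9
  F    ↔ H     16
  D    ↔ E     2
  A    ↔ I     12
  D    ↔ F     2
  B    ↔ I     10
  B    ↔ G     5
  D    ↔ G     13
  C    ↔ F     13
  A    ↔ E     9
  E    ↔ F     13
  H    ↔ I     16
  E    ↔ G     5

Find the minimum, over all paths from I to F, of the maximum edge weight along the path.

A few of the I→F routes:
I → B → G → E → D → F: max(10, 5, 5, 2, 2) = 10
I → B → H → D → F: max(10, 3, 3, 2) = 10
I → B → G → F: max(10, 5, 9) = 10
The minimum achievable maximum is 10.

10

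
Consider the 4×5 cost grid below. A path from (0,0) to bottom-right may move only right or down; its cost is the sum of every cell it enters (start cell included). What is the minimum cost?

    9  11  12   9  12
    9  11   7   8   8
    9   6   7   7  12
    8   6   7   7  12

Path r0c0 r1c0 r2c0 r2c1 r3c1 r3c2 r3c3 r3c4: 9 + 9 + 9 + 6 + 6 + 7 + 7 + 12 = 65.
For comparison, the top-then-right route costs 85.

65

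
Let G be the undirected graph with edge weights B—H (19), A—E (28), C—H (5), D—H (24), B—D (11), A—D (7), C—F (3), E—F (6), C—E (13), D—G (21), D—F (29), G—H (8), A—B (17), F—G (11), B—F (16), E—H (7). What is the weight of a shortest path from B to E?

22

Checking several routes:
B→F→C→H→E: 16 + 3 + 5 + 7 = 31
B→F→E: 16 + 6 = 22
B→F→C→E: 16 + 3 + 13 = 32
B→H→E: 19 + 7 = 26
The minimum is 22.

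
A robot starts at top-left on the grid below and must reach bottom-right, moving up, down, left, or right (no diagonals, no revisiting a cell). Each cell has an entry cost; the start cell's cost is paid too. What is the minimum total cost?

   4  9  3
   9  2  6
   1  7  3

Cheapest: [0,0] [0,1] [1,1] [1,2] [2,2]
  4 + 9 + 2 + 6 + 3 = 24

24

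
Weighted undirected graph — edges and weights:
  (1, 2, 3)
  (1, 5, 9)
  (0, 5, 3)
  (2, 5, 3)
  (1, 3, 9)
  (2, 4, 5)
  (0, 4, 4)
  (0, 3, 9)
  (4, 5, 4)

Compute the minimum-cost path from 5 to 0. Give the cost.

3

A few of the 5→0 routes:
5 - 2 - 1 - 3 - 0: 3 + 3 + 9 + 9 = 24
5 - 2 - 4 - 0: 3 + 5 + 4 = 12
5 - 4 - 0: 4 + 4 = 8
5 - 0: 3
5 - 1 - 2 - 4 - 0: 9 + 3 + 5 + 4 = 21
The minimum is 3.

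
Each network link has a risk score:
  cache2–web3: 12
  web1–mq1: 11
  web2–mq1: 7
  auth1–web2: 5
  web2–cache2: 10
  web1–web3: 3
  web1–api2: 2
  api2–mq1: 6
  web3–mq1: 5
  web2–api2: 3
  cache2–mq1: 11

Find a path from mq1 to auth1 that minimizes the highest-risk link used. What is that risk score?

5

Checking several routes:
mq1→api2→web2→auth1: max(6, 3, 5) = 6
mq1→cache2→web2→auth1: max(11, 10, 5) = 11
mq1→web2→auth1: max(7, 5) = 7
mq1→web1→api2→web2→auth1: max(11, 2, 3, 5) = 11
mq1→web3→web1→api2→web2→auth1: max(5, 3, 2, 3, 5) = 5
Best route has worst link 5.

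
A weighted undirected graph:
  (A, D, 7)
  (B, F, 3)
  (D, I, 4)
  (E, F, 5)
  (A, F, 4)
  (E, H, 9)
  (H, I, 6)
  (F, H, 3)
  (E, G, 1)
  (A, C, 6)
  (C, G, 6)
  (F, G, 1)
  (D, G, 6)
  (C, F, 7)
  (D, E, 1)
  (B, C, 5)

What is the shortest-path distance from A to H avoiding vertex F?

Checking several routes:
A-C-G-E-D-I-H: 6 + 6 + 1 + 1 + 4 + 6 = 24
A-D-E-H: 7 + 1 + 9 = 17
A-C-G-D-E-H: 6 + 6 + 6 + 1 + 9 = 28
A-D-G-E-H: 7 + 6 + 1 + 9 = 23
A-C-G-E-H: 6 + 6 + 1 + 9 = 22
A-D-I-H: 7 + 4 + 6 = 17
The minimum is 17.

17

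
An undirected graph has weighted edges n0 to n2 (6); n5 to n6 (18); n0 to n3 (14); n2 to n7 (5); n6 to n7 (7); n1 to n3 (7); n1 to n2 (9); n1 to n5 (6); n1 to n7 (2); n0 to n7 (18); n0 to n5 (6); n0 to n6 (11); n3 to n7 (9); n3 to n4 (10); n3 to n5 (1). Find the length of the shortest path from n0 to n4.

Some routes from n0 to n4:
n0 - n2 - n7 - n1 - n5 - n3 - n4: 6 + 5 + 2 + 6 + 1 + 10 = 30
n0 - n3 - n4: 14 + 10 = 24
n0 - n5 - n3 - n4: 6 + 1 + 10 = 17
n0 - n5 - n1 - n3 - n4: 6 + 6 + 7 + 10 = 29
The minimum is 17.

17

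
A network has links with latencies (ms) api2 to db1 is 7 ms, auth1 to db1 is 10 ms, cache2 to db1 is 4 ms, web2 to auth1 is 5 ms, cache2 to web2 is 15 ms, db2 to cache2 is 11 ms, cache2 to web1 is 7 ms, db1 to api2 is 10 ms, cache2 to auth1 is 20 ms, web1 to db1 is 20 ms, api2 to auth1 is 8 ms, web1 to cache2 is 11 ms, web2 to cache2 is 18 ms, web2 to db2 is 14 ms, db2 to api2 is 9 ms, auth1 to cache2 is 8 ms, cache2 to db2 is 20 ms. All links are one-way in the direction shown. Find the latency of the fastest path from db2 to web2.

Paths from db2 to web2:
db2-api2-auth1-cache2-web2: 9 + 8 + 8 + 15 = 40
db2-cache2-web2: 11 + 15 = 26
Shortest: 26 ms.

26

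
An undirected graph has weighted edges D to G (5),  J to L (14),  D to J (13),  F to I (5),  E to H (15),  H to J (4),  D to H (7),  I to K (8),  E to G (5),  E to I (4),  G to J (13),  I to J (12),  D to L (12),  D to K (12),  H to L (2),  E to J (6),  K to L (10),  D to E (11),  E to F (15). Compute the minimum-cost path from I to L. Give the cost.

Some routes from I to L:
I -> K -> L: 8 + 10 = 18
I -> E -> J -> H -> L: 4 + 6 + 4 + 2 = 16
I -> E -> D -> H -> L: 4 + 11 + 7 + 2 = 24
I -> J -> H -> L: 12 + 4 + 2 = 18
I -> E -> H -> L: 4 + 15 + 2 = 21
I -> E -> G -> D -> H -> L: 4 + 5 + 5 + 7 + 2 = 23
Best route has total 16.

16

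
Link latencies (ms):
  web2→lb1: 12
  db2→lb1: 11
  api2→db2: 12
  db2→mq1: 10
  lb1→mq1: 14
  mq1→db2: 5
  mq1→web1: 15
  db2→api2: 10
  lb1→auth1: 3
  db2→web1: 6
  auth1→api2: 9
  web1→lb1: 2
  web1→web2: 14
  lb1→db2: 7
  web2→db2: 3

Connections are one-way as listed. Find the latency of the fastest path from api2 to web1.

18

Candidate routes:
api2 -> db2 -> mq1 -> web1: 12 + 10 + 15 = 37
api2 -> db2 -> lb1 -> mq1 -> web1: 12 + 11 + 14 + 15 = 52
api2 -> db2 -> web1: 12 + 6 = 18
Shortest: 18 ms.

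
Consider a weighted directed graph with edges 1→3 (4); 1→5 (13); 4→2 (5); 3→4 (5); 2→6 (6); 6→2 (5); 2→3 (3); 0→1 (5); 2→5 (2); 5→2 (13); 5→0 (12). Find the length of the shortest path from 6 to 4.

Paths from 6 to 4:
6→2→5→0→1→3→4: 5 + 2 + 12 + 5 + 4 + 5 = 33
6→2→3→4: 5 + 3 + 5 = 13
The minimum is 13.

13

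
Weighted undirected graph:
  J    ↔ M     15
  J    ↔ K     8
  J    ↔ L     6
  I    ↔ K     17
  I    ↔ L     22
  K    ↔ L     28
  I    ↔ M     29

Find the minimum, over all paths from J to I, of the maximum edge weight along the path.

Candidate routes:
J → L → K → I: max(6, 28, 17) = 28
J → K → L → I: max(8, 28, 22) = 28
J → K → I: max(8, 17) = 17
J → M → I: max(15, 29) = 29
J → L → I: max(6, 22) = 22
Best route has worst link 17.

17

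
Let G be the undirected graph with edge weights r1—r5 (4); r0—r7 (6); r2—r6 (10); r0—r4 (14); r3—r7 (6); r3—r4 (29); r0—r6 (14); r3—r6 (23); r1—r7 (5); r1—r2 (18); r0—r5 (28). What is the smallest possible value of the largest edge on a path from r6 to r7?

14

Checking several routes:
r6-r2-r1-r5-r0-r7: max(10, 18, 4, 28, 6) = 28
r6-r2-r1-r7: max(10, 18, 5) = 18
r6-r0-r7: max(14, 6) = 14
r6-r3-r7: max(23, 6) = 23
Best route has worst link 14.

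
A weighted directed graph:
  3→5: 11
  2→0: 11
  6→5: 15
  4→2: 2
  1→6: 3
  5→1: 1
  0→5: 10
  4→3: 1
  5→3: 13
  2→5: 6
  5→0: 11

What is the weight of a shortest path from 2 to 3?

Candidate routes:
2-0-5-3: 11 + 10 + 13 = 34
2-5-3: 6 + 13 = 19
The minimum is 19.

19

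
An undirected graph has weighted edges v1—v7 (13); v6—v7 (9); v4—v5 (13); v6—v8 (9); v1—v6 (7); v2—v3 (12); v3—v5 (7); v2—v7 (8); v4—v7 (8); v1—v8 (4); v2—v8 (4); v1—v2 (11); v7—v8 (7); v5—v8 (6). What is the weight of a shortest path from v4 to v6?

17

Some routes from v4 to v6:
v4 -> v7 -> v8 -> v1 -> v6: 8 + 7 + 4 + 7 = 26
v4 -> v7 -> v6: 8 + 9 = 17
v4 -> v7 -> v8 -> v6: 8 + 7 + 9 = 24
v4 -> v7 -> v1 -> v6: 8 + 13 + 7 = 28
v4 -> v5 -> v8 -> v6: 13 + 6 + 9 = 28
Shortest: 17.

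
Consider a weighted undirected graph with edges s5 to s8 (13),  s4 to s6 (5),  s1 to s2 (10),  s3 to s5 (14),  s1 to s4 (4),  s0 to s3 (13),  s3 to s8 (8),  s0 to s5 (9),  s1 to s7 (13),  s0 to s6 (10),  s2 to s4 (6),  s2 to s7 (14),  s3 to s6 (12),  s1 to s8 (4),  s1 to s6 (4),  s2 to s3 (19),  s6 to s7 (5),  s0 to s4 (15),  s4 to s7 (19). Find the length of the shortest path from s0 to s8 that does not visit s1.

Comparing a few candidate routes:
s0 -> s6 -> s3 -> s8: 10 + 12 + 8 = 30
s0 -> s3 -> s8: 13 + 8 = 21
s0 -> s5 -> s8: 9 + 13 = 22
Shortest: 21.

21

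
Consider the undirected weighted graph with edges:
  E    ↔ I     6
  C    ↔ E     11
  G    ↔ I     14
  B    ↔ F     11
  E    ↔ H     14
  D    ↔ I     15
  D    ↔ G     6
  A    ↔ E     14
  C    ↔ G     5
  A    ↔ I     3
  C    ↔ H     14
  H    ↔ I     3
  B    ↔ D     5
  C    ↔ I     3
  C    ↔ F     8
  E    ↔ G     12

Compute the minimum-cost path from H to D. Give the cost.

A few of the H→D routes:
H-I-C-F-B-D: 3 + 3 + 8 + 11 + 5 = 30
H-I-G-D: 3 + 14 + 6 = 23
H-I-D: 3 + 15 = 18
H-I-E-G-D: 3 + 6 + 12 + 6 = 27
H-C-G-D: 14 + 5 + 6 = 25
H-I-C-G-D: 3 + 3 + 5 + 6 = 17
Best route has total 17.

17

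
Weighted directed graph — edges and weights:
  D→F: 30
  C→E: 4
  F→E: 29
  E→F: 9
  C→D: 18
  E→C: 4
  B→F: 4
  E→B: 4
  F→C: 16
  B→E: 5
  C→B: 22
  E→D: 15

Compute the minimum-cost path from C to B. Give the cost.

8

Paths from C to B:
C-B: 22
C-E-B: 4 + 4 = 8
C-D-F-E-B: 18 + 30 + 29 + 4 = 81
The minimum is 8.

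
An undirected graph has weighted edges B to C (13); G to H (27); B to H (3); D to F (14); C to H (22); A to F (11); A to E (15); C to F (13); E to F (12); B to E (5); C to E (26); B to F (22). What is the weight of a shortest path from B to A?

20

Checking several routes:
B → E → A: 5 + 15 = 20
B → F → A: 22 + 11 = 33
B → E → F → A: 5 + 12 + 11 = 28
Shortest: 20.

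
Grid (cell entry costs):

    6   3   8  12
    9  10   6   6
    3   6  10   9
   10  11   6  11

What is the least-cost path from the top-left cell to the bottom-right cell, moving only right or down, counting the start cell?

Take [0,0] [0,1] [0,2] [1,2] [1,3] [2,3] [3,3] for a total of 6 + 3 + 8 + 6 + 6 + 9 + 11 = 49.
(Top row then right column would cost 55.)

49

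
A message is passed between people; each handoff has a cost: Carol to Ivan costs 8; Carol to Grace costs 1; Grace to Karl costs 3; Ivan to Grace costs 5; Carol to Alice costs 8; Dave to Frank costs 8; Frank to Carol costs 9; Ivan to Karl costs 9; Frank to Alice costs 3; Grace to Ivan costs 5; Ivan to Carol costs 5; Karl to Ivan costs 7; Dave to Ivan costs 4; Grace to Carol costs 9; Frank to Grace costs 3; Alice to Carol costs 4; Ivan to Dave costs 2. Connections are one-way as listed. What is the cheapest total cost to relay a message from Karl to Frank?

17

Paths from Karl to Frank:
Karl -> Ivan -> Dave -> Frank: 7 + 2 + 8 = 17
The minimum is 17.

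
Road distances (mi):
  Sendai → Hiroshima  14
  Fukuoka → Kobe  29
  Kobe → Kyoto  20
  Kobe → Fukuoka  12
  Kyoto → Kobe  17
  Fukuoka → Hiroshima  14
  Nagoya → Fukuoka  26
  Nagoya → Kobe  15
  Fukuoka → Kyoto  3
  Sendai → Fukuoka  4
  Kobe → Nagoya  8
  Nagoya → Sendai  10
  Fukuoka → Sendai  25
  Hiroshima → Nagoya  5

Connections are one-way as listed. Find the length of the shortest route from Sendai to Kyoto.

7

Comparing a few candidate routes:
Sendai → Hiroshima → Nagoya → Fukuoka → Kyoto: 14 + 5 + 26 + 3 = 48
Sendai → Fukuoka → Hiroshima → Nagoya → Kobe → Kyoto: 4 + 14 + 5 + 15 + 20 = 58
Sendai → Hiroshima → Nagoya → Kobe → Fukuoka → Kyoto: 14 + 5 + 15 + 12 + 3 = 49
Sendai → Fukuoka → Kobe → Kyoto: 4 + 29 + 20 = 53
Sendai → Fukuoka → Kyoto: 4 + 3 = 7
Sendai → Hiroshima → Nagoya → Kobe → Kyoto: 14 + 5 + 15 + 20 = 54
Best route has total 7 mi.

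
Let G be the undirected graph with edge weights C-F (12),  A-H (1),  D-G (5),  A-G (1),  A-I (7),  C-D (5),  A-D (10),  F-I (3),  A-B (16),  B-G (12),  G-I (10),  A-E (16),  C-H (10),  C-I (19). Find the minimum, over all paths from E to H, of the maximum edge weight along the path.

Checking several routes:
E→A→B→G→I→F→C→H: max(16, 16, 12, 10, 3, 12, 10) = 16
E→A→H: max(16, 1) = 16
E→A→B→G→D→C→H: max(16, 16, 12, 5, 5, 10) = 16
E→A→G→I→F→C→H: max(16, 1, 10, 3, 12, 10) = 16
E→A→G→D→C→H: max(16, 1, 5, 5, 10) = 16
Smallest bottleneck: 16.

16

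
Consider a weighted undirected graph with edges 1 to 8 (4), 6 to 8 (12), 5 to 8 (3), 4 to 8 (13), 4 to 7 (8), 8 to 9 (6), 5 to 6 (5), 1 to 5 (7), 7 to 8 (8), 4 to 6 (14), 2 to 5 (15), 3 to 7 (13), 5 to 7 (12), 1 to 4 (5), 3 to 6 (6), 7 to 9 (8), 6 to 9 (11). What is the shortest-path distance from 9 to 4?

15

Checking several routes:
9-8-1-4: 6 + 4 + 5 = 15
9-8-4: 6 + 13 = 19
9-7-4: 8 + 8 = 16
9-8-7-4: 6 + 8 + 8 = 22
9-8-5-1-4: 6 + 3 + 7 + 5 = 21
Shortest: 15.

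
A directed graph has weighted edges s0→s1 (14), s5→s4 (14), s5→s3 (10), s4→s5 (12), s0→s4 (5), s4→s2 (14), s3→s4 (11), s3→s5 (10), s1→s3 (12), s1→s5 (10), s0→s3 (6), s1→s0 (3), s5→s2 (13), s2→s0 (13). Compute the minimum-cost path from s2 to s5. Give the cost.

Paths from s2 to s5:
s2→s0→s1→s3→s5: 13 + 14 + 12 + 10 = 49
s2→s0→s3→s4→s5: 13 + 6 + 11 + 12 = 42
s2→s0→s1→s3→s4→s5: 13 + 14 + 12 + 11 + 12 = 62
s2→s0→s1→s5: 13 + 14 + 10 = 37
s2→s0→s3→s5: 13 + 6 + 10 = 29
s2→s0→s4→s5: 13 + 5 + 12 = 30
The minimum is 29.

29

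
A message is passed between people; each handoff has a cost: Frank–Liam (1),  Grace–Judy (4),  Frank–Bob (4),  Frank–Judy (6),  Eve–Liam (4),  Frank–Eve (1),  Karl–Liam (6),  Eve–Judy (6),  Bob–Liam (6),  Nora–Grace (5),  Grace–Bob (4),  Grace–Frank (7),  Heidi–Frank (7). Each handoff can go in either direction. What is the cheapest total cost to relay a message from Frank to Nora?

A few of the Frank→Nora routes:
Frank → Eve → Judy → Grace → Nora: 1 + 6 + 4 + 5 = 16
Frank → Liam → Eve → Judy → Grace → Nora: 1 + 4 + 6 + 4 + 5 = 20
Frank → Bob → Grace → Nora: 4 + 4 + 5 = 13
Frank → Liam → Bob → Grace → Nora: 1 + 6 + 4 + 5 = 16
Frank → Grace → Nora: 7 + 5 = 12
Frank → Judy → Grace → Nora: 6 + 4 + 5 = 15
Best route has total 12.

12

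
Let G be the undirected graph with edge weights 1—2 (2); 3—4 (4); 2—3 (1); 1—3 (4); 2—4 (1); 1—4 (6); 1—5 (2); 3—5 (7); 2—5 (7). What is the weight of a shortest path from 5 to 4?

5

Comparing a few candidate routes:
5→1→2→3→4: 2 + 2 + 1 + 4 = 9
5→1→2→4: 2 + 2 + 1 = 5
5→1→4: 2 + 6 = 8
5→1→3→2→4: 2 + 4 + 1 + 1 = 8
5→2→4: 7 + 1 = 8
5→3→2→4: 7 + 1 + 1 = 9
The minimum is 5.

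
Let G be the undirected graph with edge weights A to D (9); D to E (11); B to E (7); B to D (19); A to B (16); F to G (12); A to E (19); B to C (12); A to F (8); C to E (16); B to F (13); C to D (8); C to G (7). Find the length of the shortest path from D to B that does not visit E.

19

Comparing a few candidate routes:
D-A-F-B: 9 + 8 + 13 = 30
D-B: 19
D-C-G-F-B: 8 + 7 + 12 + 13 = 40
D-A-B: 9 + 16 = 25
D-C-B: 8 + 12 = 20
Best route has total 19.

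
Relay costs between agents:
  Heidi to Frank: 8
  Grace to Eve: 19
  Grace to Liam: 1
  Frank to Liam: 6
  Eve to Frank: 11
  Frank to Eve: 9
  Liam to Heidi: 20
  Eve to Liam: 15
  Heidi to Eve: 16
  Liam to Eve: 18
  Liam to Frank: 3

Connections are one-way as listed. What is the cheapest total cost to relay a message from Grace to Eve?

13

Paths from Grace to Eve:
Grace→Eve: 19
Grace→Liam→Frank→Eve: 1 + 3 + 9 = 13
Grace→Liam→Heidi→Frank→Eve: 1 + 20 + 8 + 9 = 38
Grace→Liam→Heidi→Eve: 1 + 20 + 16 = 37
Grace→Liam→Eve: 1 + 18 = 19
Best route has total 13.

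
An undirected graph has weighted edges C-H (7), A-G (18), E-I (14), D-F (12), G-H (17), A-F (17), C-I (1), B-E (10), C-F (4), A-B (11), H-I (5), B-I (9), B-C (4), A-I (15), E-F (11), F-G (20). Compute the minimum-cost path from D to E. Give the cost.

Checking several routes:
D→F→E: 12 + 11 = 23
D→F→C→I→E: 12 + 4 + 1 + 14 = 31
D→F→C→I→B→E: 12 + 4 + 1 + 9 + 10 = 36
D→F→C→B→E: 12 + 4 + 4 + 10 = 30
Best route has total 23.

23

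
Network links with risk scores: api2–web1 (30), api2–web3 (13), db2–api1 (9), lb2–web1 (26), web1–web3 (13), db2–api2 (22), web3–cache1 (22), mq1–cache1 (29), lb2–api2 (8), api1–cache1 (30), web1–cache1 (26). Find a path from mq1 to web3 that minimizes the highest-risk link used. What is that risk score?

29

Comparing a few candidate routes:
mq1 - cache1 - web1 - web3: max(29, 26, 13) = 29
mq1 - cache1 - web3: max(29, 22) = 29
mq1 - cache1 - web1 - lb2 - api2 - web3: max(29, 26, 26, 8, 13) = 29
Best route has worst link 29.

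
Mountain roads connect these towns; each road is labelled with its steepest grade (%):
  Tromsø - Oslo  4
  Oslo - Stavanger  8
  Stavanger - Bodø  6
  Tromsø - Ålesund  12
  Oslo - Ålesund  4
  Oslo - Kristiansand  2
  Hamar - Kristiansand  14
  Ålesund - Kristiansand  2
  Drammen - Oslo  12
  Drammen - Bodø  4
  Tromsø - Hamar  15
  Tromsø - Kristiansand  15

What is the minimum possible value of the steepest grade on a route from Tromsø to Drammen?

Some routes from Tromsø to Drammen:
Tromsø-Oslo-Stavanger-Bodø-Drammen: max(4, 8, 6, 4) = 8
Tromsø-Ålesund-Kristiansand-Oslo-Stavanger-Bodø-Drammen: max(12, 2, 2, 8, 6, 4) = 12
Tromsø-Ålesund-Kristiansand-Oslo-Drammen: max(12, 2, 2, 12) = 12
Tromsø-Ålesund-Oslo-Drammen: max(12, 4, 12) = 12
Tromsø-Ålesund-Oslo-Stavanger-Bodø-Drammen: max(12, 4, 8, 6, 4) = 12
The minimum achievable maximum is 8%.

8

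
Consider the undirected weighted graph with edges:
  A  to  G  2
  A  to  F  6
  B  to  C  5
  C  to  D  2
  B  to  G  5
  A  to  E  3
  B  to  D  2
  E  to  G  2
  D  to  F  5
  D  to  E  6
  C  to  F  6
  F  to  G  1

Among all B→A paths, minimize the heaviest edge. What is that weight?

5

A few of the B→A routes:
B→D→F→G→A: max(2, 5, 1, 2) = 5
B→D→F→G→E→A: max(2, 5, 1, 2, 3) = 5
B→G→A: max(5, 2) = 5
Smallest bottleneck: 5.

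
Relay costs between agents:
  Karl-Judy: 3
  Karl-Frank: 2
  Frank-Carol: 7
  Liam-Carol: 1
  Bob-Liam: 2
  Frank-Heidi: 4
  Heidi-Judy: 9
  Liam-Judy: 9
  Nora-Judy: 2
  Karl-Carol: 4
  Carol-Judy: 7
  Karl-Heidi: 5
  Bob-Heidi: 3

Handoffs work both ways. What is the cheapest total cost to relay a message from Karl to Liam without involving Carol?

A few of the Karl→Liam routes:
Karl - Frank - Heidi - Bob - Liam: 2 + 4 + 3 + 2 = 11
Karl - Judy - Liam: 3 + 9 = 12
Karl - Judy - Heidi - Bob - Liam: 3 + 9 + 3 + 2 = 17
Karl - Heidi - Bob - Liam: 5 + 3 + 2 = 10
Best route has total 10.

10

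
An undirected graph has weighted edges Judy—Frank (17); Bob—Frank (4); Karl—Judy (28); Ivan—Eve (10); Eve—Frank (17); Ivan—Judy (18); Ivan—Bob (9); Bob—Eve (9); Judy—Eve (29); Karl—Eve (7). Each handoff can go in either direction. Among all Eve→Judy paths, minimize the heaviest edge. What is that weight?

17

A few of the Eve→Judy routes:
Eve→Frank→Bob→Ivan→Judy: max(17, 4, 9, 18) = 18
Eve→Ivan→Judy: max(10, 18) = 18
Eve→Frank→Judy: max(17, 17) = 17
Eve→Bob→Ivan→Judy: max(9, 9, 18) = 18
Eve→Ivan→Bob→Frank→Judy: max(10, 9, 4, 17) = 17
Eve→Bob→Frank→Judy: max(9, 4, 17) = 17
Best route has worst link 17.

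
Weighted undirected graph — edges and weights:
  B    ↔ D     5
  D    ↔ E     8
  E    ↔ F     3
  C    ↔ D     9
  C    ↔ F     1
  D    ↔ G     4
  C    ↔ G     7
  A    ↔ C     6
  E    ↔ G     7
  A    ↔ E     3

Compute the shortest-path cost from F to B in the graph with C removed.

Routes from F to B avoiding C:
F → E → G → D → B: 3 + 7 + 4 + 5 = 19
F → E → D → B: 3 + 8 + 5 = 16
Shortest: 16.

16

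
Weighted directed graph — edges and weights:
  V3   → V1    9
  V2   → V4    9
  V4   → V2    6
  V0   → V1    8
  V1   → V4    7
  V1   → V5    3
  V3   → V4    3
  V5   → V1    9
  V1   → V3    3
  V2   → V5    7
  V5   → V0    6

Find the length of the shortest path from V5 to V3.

Paths from V5 to V3:
V5 → V0 → V1 → V3: 6 + 8 + 3 = 17
V5 → V1 → V3: 9 + 3 = 12
Best route has total 12.

12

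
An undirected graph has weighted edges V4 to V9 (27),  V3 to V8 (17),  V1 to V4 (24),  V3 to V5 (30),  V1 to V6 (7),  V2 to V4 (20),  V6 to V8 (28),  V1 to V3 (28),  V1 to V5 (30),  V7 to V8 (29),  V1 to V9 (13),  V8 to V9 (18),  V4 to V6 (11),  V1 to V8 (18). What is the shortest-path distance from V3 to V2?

Comparing a few candidate routes:
V3 - V1 - V4 - V2: 28 + 24 + 20 = 72
V3 - V8 - V1 - V4 - V2: 17 + 18 + 24 + 20 = 79
V3 - V8 - V6 - V4 - V2: 17 + 28 + 11 + 20 = 76
V3 - V8 - V9 - V4 - V2: 17 + 18 + 27 + 20 = 82
V3 - V8 - V1 - V6 - V4 - V2: 17 + 18 + 7 + 11 + 20 = 73
V3 - V1 - V6 - V4 - V2: 28 + 7 + 11 + 20 = 66
Best route has total 66.

66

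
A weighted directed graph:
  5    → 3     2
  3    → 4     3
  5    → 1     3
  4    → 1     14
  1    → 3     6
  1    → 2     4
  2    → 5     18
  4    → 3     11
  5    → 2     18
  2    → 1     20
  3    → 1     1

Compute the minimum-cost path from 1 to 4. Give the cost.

Paths from 1 to 4:
1 - 3 - 4: 6 + 3 = 9
1 - 2 - 5 - 3 - 4: 4 + 18 + 2 + 3 = 27
Best route has total 9.

9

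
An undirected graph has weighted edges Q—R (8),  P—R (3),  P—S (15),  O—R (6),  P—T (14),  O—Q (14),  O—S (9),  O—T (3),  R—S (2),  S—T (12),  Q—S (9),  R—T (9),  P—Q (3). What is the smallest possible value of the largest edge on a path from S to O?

Comparing a few candidate routes:
S-Q-P-R-T-O: max(9, 3, 3, 9, 3) = 9
S-Q-R-T-O: max(9, 8, 9, 3) = 9
S-R-T-O: max(2, 9, 3) = 9
S-O: max(9) = 9
S-Q-R-O: max(9, 8, 6) = 9
S-R-O: max(2, 6) = 6
The minimum achievable maximum is 6.

6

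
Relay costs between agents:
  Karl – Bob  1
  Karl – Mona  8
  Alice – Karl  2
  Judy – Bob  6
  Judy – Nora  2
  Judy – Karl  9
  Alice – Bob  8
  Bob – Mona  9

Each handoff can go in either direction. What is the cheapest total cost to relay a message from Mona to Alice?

A few of the Mona→Alice routes:
Mona → Karl → Alice: 8 + 2 = 10
Mona → Bob → Alice: 9 + 8 = 17
Mona → Bob → Karl → Alice: 9 + 1 + 2 = 12
Shortest: 10.

10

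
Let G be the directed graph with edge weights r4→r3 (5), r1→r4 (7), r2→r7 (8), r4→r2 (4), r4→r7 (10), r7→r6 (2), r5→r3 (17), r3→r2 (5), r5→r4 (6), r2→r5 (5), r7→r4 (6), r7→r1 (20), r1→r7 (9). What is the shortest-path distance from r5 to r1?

Paths from r5 to r1:
r5 - r4 - r2 - r7 - r1: 6 + 4 + 8 + 20 = 38
r5 - r4 - r3 - r2 - r7 - r1: 6 + 5 + 5 + 8 + 20 = 44
r5 - r4 - r7 - r1: 6 + 10 + 20 = 36
r5 - r3 - r2 - r7 - r1: 17 + 5 + 8 + 20 = 50
Best route has total 36.

36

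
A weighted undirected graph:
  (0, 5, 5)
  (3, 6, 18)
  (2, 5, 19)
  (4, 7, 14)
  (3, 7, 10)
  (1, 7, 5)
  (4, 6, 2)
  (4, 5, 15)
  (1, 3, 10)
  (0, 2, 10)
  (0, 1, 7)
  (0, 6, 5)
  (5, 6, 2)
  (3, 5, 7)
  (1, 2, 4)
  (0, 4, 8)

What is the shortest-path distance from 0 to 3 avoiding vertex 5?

Some routes from 0 to 3 avoiding 5:
0 → 4 → 6 → 3: 8 + 2 + 18 = 28
0 → 2 → 1 → 3: 10 + 4 + 10 = 24
0 → 1 → 3: 7 + 10 = 17
0 → 1 → 7 → 3: 7 + 5 + 10 = 22
0 → 6 → 3: 5 + 18 = 23
Shortest: 17.

17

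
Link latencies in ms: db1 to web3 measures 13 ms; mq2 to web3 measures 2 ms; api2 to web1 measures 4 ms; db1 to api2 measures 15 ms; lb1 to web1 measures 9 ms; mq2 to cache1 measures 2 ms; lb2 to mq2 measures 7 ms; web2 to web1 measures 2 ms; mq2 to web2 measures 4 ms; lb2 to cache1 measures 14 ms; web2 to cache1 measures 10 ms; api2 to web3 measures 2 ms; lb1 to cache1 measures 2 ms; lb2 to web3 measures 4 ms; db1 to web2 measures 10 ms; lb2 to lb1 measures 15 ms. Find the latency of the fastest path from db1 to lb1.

Checking several routes:
db1-api2-web3-mq2-cache1-lb1: 15 + 2 + 2 + 2 + 2 = 23
db1-web2-cache1-lb1: 10 + 10 + 2 = 22
db1-web2-mq2-cache1-lb1: 10 + 4 + 2 + 2 = 18
db1-web2-web1-lb1: 10 + 2 + 9 = 21
db1-web3-mq2-cache1-lb1: 13 + 2 + 2 + 2 = 19
Best route has total 18 ms.

18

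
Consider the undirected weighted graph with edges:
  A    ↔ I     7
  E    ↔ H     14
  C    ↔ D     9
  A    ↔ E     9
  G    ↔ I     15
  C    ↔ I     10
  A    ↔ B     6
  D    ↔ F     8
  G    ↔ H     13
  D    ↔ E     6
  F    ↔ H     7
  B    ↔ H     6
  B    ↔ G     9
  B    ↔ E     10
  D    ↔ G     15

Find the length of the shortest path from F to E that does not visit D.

A few of the F→E routes:
F → H → B → E: 7 + 6 + 10 = 23
F → H → E: 7 + 14 = 21
F → H → B → A → E: 7 + 6 + 6 + 9 = 28
Best route has total 21.

21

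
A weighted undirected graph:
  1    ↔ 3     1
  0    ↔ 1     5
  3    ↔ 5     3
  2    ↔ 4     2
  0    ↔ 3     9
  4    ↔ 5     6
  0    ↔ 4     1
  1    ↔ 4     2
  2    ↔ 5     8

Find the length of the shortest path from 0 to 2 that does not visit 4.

17

Paths from 0 to 2 avoiding 4:
0 - 3 - 5 - 2: 9 + 3 + 8 = 20
0 - 1 - 3 - 5 - 2: 5 + 1 + 3 + 8 = 17
Best route has total 17.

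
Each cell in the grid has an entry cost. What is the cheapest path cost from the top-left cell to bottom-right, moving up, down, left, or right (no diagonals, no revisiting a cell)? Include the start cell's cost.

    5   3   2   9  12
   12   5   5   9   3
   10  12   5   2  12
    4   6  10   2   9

One optimal route is r0c0 → r0c1 → r0c2 → r1c2 → r2c2 → r2c3 → r3c3 → r3c4.
Its cost is 5 + 3 + 2 + 5 + 5 + 2 + 2 + 9 = 33.

33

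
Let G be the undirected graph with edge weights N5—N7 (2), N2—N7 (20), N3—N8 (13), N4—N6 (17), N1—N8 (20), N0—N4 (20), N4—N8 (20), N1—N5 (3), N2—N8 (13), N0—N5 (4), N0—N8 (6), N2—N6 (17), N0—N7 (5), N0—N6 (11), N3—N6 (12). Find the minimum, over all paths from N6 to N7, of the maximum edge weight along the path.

11

Checking several routes:
N6 -> N3 -> N8 -> N0 -> N7: max(12, 13, 6, 5) = 13
N6 -> N0 -> N5 -> N7: max(11, 4, 2) = 11
N6 -> N0 -> N7: max(11, 5) = 11
Smallest bottleneck: 11.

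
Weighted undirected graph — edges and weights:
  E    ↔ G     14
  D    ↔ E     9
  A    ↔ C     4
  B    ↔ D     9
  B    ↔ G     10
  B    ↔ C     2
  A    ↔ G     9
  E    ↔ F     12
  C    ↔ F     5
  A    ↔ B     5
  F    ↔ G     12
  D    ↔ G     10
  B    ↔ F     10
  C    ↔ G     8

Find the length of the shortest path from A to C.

Comparing a few candidate routes:
A -> G -> B -> C: 9 + 10 + 2 = 21
A -> B -> G -> C: 5 + 10 + 8 = 23
A -> G -> C: 9 + 8 = 17
A -> B -> C: 5 + 2 = 7
A -> C: 4
A -> B -> F -> C: 5 + 10 + 5 = 20
The minimum is 4.

4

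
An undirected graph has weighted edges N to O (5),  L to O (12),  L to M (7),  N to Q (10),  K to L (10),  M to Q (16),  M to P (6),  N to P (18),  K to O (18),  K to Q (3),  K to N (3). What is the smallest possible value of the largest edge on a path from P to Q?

10

Some routes from P to Q:
P-M-L-K-Q: max(6, 7, 10, 3) = 10
P-M-L-O-N-K-Q: max(6, 7, 12, 5, 3, 3) = 12
P-M-L-K-N-Q: max(6, 7, 10, 3, 10) = 10
Smallest bottleneck: 10.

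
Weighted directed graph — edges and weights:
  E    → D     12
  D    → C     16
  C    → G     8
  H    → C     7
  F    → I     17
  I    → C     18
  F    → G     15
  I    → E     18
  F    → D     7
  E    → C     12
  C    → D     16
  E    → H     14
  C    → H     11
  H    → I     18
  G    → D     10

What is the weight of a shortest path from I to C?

18

Routes from I to C:
I - E - H - C: 18 + 14 + 7 = 39
I - C: 18
I - E - C: 18 + 12 = 30
I - E - D - C: 18 + 12 + 16 = 46
The minimum is 18.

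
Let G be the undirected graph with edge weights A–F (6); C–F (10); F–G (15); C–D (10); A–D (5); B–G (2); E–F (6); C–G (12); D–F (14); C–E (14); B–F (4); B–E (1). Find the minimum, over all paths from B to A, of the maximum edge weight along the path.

Some routes from B to A:
B - F - C - D - A: max(4, 10, 10, 5) = 10
B - E - F - C - D - A: max(1, 6, 10, 10, 5) = 10
B - F - A: max(4, 6) = 6
B - E - F - A: max(1, 6, 6) = 6
Best route has worst link 6.

6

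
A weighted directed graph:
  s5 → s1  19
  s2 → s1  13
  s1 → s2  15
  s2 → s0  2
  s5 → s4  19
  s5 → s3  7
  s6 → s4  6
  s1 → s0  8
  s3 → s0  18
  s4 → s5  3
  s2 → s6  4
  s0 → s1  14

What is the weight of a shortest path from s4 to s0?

Paths from s4 to s0:
s4-s5-s1-s2-s0: 3 + 19 + 15 + 2 = 39
s4-s5-s1-s0: 3 + 19 + 8 = 30
s4-s5-s3-s0: 3 + 7 + 18 = 28
Shortest: 28.

28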